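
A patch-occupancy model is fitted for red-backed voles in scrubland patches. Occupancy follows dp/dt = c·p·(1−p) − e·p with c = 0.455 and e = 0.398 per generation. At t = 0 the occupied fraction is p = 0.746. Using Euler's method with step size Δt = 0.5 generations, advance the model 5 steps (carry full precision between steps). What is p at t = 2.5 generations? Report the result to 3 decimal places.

0.429

Update rule: p ← p + [c·p·(1−p) − e·p]·Δt with Δt = 0.5.
step 1: Δp = -0.10535, p = 0.64065
step 2: Δp = -0.07512, p = 0.56554
step 3: Δp = -0.05664, p = 0.50889
step 4: Δp = -0.04441, p = 0.46448
step 5: Δp = -0.03584, p = 0.42864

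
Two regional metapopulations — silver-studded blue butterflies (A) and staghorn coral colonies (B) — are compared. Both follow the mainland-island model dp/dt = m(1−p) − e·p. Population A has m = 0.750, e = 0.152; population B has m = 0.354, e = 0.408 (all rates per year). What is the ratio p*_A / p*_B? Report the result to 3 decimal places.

A: p*_A = m/(m+e) = 0.750/0.9020 = 0.8315.
B: p*_B = 0.354/0.7620 = 0.4646.
p*_A / p*_B = 0.8315/0.4646 = 1.7898.

1.790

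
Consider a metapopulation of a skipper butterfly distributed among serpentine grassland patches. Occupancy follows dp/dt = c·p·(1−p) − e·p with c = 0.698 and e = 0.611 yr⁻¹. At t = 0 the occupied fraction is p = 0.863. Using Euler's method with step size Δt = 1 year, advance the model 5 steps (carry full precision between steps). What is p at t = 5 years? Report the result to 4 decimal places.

0.2300

Update rule: p ← p + [c·p·(1−p) − e·p]·Δt with Δt = 1.
  1  |  dp/dt·Δt = -0.444768  |  p_1 = 0.418232
  2  |  dp/dt·Δt = -0.085707  |  p_2 = 0.332526
  3  |  dp/dt·Δt = -0.048250  |  p_3 = 0.284275
  4  |  dp/dt·Δt = -0.031675  |  p_4 = 0.252600
  5  |  dp/dt·Δt = -0.022561  |  p_5 = 0.230039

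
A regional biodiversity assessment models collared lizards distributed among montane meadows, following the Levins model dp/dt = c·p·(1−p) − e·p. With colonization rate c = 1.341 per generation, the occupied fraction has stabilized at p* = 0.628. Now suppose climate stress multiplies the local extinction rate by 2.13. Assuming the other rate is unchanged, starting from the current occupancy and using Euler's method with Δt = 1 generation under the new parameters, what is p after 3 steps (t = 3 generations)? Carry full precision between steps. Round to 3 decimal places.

Balance c(1−p*) = e gives e = 1.341×(1 − 0.62800) = 0.49885.
Starting from p₀ = 0.62800; update p ← p + (dp/dt)·Δt with the new parameters.
  1  |  dp/dt·Δt = -0.354005  |  p_1 = 0.273995
  2  |  dp/dt·Δt = -0.024380  |  p_2 = 0.249614
  3  |  dp/dt·Δt = -0.014050  |  p_3 = 0.235564

0.236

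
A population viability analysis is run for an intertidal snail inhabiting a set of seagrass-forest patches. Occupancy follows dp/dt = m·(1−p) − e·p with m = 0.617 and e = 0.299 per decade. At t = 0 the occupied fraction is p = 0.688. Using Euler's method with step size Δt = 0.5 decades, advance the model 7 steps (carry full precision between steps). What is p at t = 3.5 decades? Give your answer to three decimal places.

Update rule: p ← p + [m·(1−p) − e·p]·Δt with Δt = 0.5.
p: 0.68800 → 0.68140  (Δp = -0.00660)
p: 0.68140 → 0.67782  (Δp = -0.00358)
p: 0.67782 → 0.67588  (Δp = -0.00194)
p: 0.67588 → 0.67483  (Δp = -0.00105)
p: 0.67483 → 0.67426  (Δp = -0.00057)
p: 0.67426 → 0.67395  (Δp = -0.00031)
p: 0.67395 → 0.67378  (Δp = -0.00017)

0.674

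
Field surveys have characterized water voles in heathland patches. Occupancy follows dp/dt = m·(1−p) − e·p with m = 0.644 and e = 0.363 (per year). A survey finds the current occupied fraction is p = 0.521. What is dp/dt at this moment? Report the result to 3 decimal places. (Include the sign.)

0.119

Colonization term: m·(1−p) = 0.644×0.4790 = 0.30848.
Extinction term: e·p = 0.18912.
dp/dt = 0.30848 − 0.18912 = 0.11935.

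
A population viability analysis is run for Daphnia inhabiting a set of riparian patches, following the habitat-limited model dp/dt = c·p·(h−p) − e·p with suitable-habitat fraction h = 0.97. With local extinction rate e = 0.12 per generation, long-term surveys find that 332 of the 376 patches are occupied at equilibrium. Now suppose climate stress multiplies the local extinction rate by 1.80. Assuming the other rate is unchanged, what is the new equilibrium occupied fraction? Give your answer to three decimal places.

Observed p* = 332/376 = 0.88298.
Balance c(h−p*) = e gives c = e/(0.97 − 0.88298) = 0.12/0.08702 = 1.37899.
New p* = 0.97 − e/c = 0.97 − 0.21600/1.37899 = 0.81336.

0.813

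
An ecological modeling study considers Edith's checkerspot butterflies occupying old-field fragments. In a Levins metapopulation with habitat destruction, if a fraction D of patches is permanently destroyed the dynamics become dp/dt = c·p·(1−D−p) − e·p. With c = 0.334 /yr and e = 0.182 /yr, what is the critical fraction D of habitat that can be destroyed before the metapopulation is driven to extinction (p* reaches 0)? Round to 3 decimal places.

The nontrivial equilibrium is p* = (1−D) − e/c; extinction occurs when this hits zero.
So D_crit = 1 − e/c = 1 − 0.182/0.334 = 1 − 0.5449 = 0.4551.
This equals the undisturbed p*, a classic result of Lande's extension.

0.455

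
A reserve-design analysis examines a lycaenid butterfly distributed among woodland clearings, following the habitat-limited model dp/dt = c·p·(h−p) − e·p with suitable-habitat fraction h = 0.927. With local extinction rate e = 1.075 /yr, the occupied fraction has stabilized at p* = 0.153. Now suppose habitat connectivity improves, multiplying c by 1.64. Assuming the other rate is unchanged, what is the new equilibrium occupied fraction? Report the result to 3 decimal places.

0.455

Balance c(h−p*) = e gives c = e/(0.927 − 0.15300) = 1.075/0.77400 = 1.38889.
New p* = 0.927 − e/c = 0.927 − 1.07500/2.27778 = 0.45505.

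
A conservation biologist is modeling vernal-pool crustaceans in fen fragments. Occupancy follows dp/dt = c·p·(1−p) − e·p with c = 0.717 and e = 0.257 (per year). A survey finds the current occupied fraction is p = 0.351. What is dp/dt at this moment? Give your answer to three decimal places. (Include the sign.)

0.073

Colonization term: c·p·(1−p) = 0.717×0.351×0.6490 = 0.16333.
Extinction term: e·p = 0.09021.
dp/dt = 0.16333 − 0.09021 = 0.07312.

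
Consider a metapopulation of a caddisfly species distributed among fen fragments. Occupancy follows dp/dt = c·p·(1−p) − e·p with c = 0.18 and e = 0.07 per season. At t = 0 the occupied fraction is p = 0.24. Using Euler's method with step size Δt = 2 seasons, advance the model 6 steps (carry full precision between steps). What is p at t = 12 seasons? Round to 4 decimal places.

0.4342

Update rule: p ← p + [c·p·(1−p) − e·p]·Δt with Δt = 2.
  1  |  dp/dt·Δt = +0.032064  |  p_1 = 0.272064
  2  |  dp/dt·Δt = +0.033207  |  p_2 = 0.305271
  3  |  dp/dt·Δt = +0.033611  |  p_3 = 0.338882
  4  |  dp/dt·Δt = +0.033211  |  p_4 = 0.372094
  5  |  dp/dt·Δt = +0.032017  |  p_5 = 0.404111
  6  |  dp/dt·Δt = +0.030114  |  p_6 = 0.434225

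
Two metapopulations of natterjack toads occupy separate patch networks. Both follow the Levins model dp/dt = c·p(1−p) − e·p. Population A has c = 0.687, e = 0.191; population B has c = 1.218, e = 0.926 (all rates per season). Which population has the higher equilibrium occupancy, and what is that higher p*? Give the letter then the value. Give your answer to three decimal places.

A, 0.722

A: p*_A = 1 − 0.191/0.687 = 0.7220.
B: p*_B = 1 − 0.926/1.218 = 0.2397.
A is higher at 0.7220.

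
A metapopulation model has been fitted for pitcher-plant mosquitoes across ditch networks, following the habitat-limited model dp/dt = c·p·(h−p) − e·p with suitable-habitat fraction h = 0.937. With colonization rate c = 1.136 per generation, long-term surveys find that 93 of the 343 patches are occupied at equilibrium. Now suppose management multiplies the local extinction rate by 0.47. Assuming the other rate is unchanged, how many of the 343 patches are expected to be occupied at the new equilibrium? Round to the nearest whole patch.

Observed p* = 93/343 = 0.27114.
Balance c(h−p*) = e gives e = 1.136×(0.937 − 0.27114) = 0.75642.
New p* = 0.937 − e/c = 0.937 − 0.35552/1.13600 = 0.62404.
Expected occupied = 343 × 0.62404 = 214.05 ≈ 214.

214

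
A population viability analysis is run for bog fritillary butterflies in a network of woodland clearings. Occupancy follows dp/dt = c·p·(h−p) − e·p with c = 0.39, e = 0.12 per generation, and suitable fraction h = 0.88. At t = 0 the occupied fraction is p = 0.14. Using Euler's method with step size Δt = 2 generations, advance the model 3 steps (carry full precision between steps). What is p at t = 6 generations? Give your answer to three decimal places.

Update rule: p ← p + [c·p·(h−p) − e·p]·Δt with Δt = 2.
step 1: Δp = +0.04721, p = 0.18721
step 2: Δp = +0.05623, p = 0.24344
step 3: Δp = +0.06245, p = 0.30589

0.306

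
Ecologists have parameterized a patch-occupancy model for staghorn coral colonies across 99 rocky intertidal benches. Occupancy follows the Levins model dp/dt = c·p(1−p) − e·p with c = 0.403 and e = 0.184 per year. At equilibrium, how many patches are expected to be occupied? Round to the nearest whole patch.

54

p* = 1 − e/c = 1 − 0.184/0.403 = 0.5434.
Expected occupied patches = N × p* = 99 × 0.5434 = 53.80 ≈ 54.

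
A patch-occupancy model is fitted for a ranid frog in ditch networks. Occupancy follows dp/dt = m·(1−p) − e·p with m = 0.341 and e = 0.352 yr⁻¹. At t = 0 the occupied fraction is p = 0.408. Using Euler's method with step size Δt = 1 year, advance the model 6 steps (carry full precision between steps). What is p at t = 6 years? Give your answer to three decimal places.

0.492

Update rule: p ← p + [m·(1−p) − e·p]·Δt with Δt = 1.
  1  |  dp/dt·Δt = +0.058256  |  p_1 = 0.466256
  2  |  dp/dt·Δt = +0.017885  |  p_2 = 0.484141
  3  |  dp/dt·Δt = +0.005491  |  p_3 = 0.489631
  4  |  dp/dt·Δt = +0.001686  |  p_4 = 0.491317
  5  |  dp/dt·Δt = +0.000517  |  p_5 = 0.491834
  6  |  dp/dt·Δt = +0.000159  |  p_6 = 0.491993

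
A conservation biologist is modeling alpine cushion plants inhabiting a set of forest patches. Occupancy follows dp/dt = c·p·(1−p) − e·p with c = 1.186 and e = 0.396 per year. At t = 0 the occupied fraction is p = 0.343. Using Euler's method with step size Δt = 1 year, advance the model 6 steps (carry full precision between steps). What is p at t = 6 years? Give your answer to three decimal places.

Update rule: p ← p + [c·p·(1−p) − e·p]·Δt with Δt = 1.
t = 1: p = 0.34300 + (+0.13144) = 0.47444
t = 2: p = 0.47444 + (+0.10785) = 0.58229
t = 3: p = 0.58229 + (+0.05788) = 0.64017
t = 4: p = 0.64017 + (+0.01969) = 0.65986
t = 5: p = 0.65986 + (+0.00489) = 0.66475
t = 6: p = 0.66475 + (+0.00107) = 0.66582

0.666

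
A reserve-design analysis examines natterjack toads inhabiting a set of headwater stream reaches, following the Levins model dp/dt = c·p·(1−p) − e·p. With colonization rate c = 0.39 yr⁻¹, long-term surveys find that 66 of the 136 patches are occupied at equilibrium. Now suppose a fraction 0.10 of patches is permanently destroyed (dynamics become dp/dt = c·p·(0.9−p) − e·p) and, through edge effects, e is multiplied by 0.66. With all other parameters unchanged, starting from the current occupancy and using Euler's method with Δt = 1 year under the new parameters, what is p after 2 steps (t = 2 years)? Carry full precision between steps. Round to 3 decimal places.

0.511

Observed p* = 66/136 = 0.48529.
Balance c(1−p*) = e gives e = 0.39×(1 − 0.48529) = 0.20074.
Starting from p₀ = 0.48529; update p ← p + (dp/dt)·Δt with the new parameters.
t = 1: p = 0.48529 + (+0.01419) = 0.49949
t = 2: p = 0.49949 + (+0.01184) = 0.51133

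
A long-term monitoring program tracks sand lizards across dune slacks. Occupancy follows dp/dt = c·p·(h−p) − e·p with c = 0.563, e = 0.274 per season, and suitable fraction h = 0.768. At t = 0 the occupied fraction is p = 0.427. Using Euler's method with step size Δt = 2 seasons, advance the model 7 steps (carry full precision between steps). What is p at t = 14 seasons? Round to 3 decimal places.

0.287

Update rule: p ← p + [c·p·(h−p) − e·p]·Δt with Δt = 2.
p: 0.42700 → 0.35696  (Δp = -0.07004)
p: 0.35696 → 0.32656  (Δp = -0.03040)
p: 0.32656 → 0.30992  (Δp = -0.01663)
p: 0.30992 → 0.29994  (Δp = -0.00998)
p: 0.29994 → 0.29365  (Δp = -0.00629)
p: 0.29365 → 0.28958  (Δp = -0.00408)
p: 0.28958 → 0.28688  (Δp = -0.00269)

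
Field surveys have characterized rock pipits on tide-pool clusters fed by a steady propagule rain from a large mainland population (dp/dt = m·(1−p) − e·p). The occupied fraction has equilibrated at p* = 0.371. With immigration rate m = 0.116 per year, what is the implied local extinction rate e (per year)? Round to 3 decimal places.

0.197

At equilibrium m(1−p*) = e·p*, so e = m(1−p*)/p*.
e = 0.116 × 0.6290 / 0.371 = 0.1967.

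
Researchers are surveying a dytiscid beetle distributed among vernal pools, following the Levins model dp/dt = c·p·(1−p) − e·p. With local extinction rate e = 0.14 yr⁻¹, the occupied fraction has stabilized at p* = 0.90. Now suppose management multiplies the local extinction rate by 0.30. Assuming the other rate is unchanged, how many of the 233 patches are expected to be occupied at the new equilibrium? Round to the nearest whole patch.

Balance c(1−p*) = e gives c = e/(1 − 0.90000) = 0.14/0.10000 = 1.40000.
New p* = 1 − e/c = 1 − 0.04200/1.40000 = 0.97000.
Expected occupied = 233 × 0.97000 = 226.01 ≈ 226.

226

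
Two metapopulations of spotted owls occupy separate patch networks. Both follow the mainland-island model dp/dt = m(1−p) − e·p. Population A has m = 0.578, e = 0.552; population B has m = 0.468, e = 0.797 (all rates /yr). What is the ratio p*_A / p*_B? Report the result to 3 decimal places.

A: p*_A = m/(m+e) = 0.578/1.1300 = 0.5115.
B: p*_B = 0.468/1.2650 = 0.3700.
p*_A / p*_B = 0.5115/0.3700 = 1.3826.

1.383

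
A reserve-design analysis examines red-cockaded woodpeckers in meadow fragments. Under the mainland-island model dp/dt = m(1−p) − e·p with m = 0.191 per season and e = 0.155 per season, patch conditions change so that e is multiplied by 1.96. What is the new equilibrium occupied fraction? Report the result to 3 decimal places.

0.386

Before: p* = 0.191/(0.191+0.155) = 0.5520.
After: m = 0.191, e = 0.3038; p* = 0.191/0.4948 = 0.3860.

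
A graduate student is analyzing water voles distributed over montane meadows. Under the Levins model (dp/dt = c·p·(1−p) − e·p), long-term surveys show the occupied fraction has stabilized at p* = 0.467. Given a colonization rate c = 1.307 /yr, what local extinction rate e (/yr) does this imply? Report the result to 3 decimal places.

At equilibrium c(1−p*) = e.
e = 1.307 × (1 − 0.467) = 1.307 × 0.5330 = 0.6966.

0.697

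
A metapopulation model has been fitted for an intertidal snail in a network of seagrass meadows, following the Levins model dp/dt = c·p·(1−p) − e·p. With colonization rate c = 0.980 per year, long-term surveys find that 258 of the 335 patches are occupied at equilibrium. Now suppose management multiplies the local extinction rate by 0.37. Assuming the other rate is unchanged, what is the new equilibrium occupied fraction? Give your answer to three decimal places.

Observed p* = 258/335 = 0.77015.
Balance c(1−p*) = e gives e = 0.980×(1 − 0.77015) = 0.22525.
New p* = 1 − e/c = 1 − 0.08334/0.98000 = 0.91496.

0.915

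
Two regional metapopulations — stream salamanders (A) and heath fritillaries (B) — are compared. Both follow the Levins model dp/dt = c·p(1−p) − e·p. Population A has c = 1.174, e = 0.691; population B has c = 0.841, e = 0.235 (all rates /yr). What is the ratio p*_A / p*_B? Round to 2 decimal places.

A: p*_A = 1 − 0.691/1.174 = 0.4114.
B: p*_B = 1 − 0.235/0.841 = 0.7206.
p*_A / p*_B = 0.4114/0.7206 = 0.5710.

0.57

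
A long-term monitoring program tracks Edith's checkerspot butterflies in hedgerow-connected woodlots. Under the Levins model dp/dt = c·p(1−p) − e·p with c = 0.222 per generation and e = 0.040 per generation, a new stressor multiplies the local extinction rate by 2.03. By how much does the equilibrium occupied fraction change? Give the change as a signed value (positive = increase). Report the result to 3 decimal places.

-0.186

Before: p* = 1 − 0.040/0.222 = 0.8198.
After the change, c = 0.222, e = 0.0812, so p* = 1 − 0.0812/0.222 = 0.6342.
Δp* = 0.6342 − 0.8198 = -0.1856.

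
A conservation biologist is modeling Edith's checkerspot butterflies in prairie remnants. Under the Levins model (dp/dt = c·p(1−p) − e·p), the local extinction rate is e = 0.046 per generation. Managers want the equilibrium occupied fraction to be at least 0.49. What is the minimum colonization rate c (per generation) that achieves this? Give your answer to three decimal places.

0.090

p* = 1 − e/c ≥ 0.49 requires e/c ≤ 0.5100, i.e. c ≥ e/0.5100.
c_min = 0.046/0.5100 = 0.0902.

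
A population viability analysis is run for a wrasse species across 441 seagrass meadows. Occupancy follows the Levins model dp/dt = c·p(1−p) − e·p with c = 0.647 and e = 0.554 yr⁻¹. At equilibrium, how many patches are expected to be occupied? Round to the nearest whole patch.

p* = 1 − e/c = 1 − 0.554/0.647 = 0.1437.
Expected occupied patches = N × p* = 441 × 0.1437 = 63.39 ≈ 63.

63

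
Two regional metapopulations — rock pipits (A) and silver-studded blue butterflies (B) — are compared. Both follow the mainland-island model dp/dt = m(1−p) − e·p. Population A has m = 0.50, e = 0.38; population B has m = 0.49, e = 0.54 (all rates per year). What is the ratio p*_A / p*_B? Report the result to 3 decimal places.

1.194

A: p*_A = m/(m+e) = 0.50/0.8800 = 0.5682.
B: p*_B = 0.49/1.0300 = 0.4757.
p*_A / p*_B = 0.5682/0.4757 = 1.1943.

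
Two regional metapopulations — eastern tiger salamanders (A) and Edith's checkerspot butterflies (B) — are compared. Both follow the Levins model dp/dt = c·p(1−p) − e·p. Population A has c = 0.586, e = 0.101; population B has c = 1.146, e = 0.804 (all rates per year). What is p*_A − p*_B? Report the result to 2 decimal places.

A: p*_A = 1 − 0.101/0.586 = 0.8276.
B: p*_B = 1 − 0.804/1.146 = 0.2984.
p*_A − p*_B = 0.8276 − 0.2984 = 0.5292.

0.53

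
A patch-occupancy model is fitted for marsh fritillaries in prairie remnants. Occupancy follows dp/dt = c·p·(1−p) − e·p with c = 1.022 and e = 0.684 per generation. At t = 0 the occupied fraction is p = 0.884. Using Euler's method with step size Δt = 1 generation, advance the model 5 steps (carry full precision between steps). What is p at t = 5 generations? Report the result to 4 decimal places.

Update rule: p ← p + [c·p·(1−p) − e·p]·Δt with Δt = 1.
p: 0.88400 → 0.38414  (Δp = -0.49986)
p: 0.38414 → 0.36317  (Δp = -0.02097)
p: 0.36317 → 0.35113  (Δp = -0.01204)
p: 0.35113 → 0.34381  (Δp = -0.00732)
p: 0.34381 → 0.33921  (Δp = -0.00460)

0.3392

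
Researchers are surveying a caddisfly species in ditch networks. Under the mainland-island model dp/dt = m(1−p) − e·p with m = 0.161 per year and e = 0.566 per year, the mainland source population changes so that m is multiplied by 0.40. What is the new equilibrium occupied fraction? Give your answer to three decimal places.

Before: p* = 0.161/(0.161+0.566) = 0.2215.
After: m = 0.0644, e = 0.566; p* = 0.0644/0.6304 = 0.1022.

0.102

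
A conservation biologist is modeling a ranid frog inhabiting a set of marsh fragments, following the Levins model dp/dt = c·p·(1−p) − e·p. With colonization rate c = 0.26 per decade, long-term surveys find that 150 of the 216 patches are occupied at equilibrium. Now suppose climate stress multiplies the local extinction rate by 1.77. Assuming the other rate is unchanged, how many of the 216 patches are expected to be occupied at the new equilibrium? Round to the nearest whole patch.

99

Observed p* = 150/216 = 0.69444.
Balance c(1−p*) = e gives e = 0.26×(1 − 0.69444) = 0.07945.
New p* = 1 − e/c = 1 − 0.14063/0.26000 = 0.45912.
Expected occupied = 216 × 0.45912 = 99.17 ≈ 99.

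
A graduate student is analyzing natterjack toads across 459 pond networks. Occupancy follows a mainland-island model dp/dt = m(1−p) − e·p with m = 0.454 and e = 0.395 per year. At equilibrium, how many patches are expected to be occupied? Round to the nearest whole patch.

p* = m/(m+e) = 0.454/0.8490 = 0.5347.
Expected occupied patches = N × p* = 459 × 0.5347 = 245.45 ≈ 245.

245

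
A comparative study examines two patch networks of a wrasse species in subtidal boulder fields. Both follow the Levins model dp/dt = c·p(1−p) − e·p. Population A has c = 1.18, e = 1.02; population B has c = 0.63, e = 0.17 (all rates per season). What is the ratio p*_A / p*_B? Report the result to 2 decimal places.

A: p*_A = 1 − 1.02/1.18 = 0.1356.
B: p*_B = 1 − 0.17/0.63 = 0.7302.
p*_A / p*_B = 0.1356/0.7302 = 0.1857.

0.19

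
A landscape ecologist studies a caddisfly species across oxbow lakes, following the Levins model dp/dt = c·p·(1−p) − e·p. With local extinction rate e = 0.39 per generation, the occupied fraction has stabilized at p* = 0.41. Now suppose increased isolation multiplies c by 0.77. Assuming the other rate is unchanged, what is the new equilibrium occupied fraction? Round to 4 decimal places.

0.2338

Balance c(1−p*) = e gives c = e/(1 − 0.41000) = 0.39/0.59000 = 0.66102.
New p* = 1 − e/c = 1 − 0.39000/0.50899 = 0.23378.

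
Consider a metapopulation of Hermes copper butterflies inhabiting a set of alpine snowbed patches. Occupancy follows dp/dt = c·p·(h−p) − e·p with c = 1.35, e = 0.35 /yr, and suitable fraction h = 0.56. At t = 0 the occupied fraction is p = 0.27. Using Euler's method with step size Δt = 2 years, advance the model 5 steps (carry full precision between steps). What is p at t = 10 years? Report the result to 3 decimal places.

0.301

Update rule: p ← p + [c·p·(h−p) − e·p]·Δt with Δt = 2.
p: 0.27000 → 0.29241  (Δp = +0.02241)
p: 0.29241 → 0.29899  (Δp = +0.00658)
p: 0.29899 → 0.30040  (Δp = +0.00142)
p: 0.30040 → 0.30068  (Δp = +0.00027)
p: 0.30068 → 0.30073  (Δp = +0.00005)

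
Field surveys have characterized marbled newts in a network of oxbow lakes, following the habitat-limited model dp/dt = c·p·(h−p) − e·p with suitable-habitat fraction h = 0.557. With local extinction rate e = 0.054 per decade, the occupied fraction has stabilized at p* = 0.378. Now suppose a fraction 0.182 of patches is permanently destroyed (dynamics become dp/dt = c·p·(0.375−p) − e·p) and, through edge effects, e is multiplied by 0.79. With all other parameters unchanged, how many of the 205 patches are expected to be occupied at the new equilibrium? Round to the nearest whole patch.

Balance c(h−p*) = e gives c = e/(0.557 − 0.37800) = 0.054/0.17900 = 0.30168.
New p* = 0.375 − e/c = 0.375 − 0.04266/0.30168 = 0.23359.
Expected occupied = 205 × 0.23359 = 47.89 ≈ 48.

48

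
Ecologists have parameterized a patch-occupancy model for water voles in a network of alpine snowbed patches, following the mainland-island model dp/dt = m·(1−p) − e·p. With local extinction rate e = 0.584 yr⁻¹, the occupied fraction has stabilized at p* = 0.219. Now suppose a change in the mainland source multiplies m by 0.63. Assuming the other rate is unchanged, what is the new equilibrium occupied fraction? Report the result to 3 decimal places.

Balance m(1−p*) = e·p* gives m = e·p*/(1−p*) = 0.584×0.21900/0.78100 = 0.16376.
New p* = m/(m+e) = 0.10317/(0.10317+0.58400) = 0.15014.

0.150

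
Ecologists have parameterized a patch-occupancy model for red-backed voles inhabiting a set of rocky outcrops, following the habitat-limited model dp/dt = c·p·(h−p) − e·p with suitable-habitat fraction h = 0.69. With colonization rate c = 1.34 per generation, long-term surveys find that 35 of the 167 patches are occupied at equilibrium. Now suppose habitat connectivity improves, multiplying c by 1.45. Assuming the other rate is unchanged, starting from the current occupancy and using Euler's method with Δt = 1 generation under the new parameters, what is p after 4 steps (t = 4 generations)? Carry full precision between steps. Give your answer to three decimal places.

Observed p* = 35/167 = 0.20958.
Balance c(h−p*) = e gives e = 1.34×(0.69 − 0.20958) = 0.64376.
Starting from p₀ = 0.20958; update p ← p + (dp/dt)·Δt with the new parameters.
t = 1: p = 0.20958 + (+0.06071) = 0.27029
t = 2: p = 0.27029 + (+0.04642) = 0.31671
t = 3: p = 0.31671 + (+0.02582) = 0.34254
t = 4: p = 0.34254 + (+0.01074) = 0.35328

0.353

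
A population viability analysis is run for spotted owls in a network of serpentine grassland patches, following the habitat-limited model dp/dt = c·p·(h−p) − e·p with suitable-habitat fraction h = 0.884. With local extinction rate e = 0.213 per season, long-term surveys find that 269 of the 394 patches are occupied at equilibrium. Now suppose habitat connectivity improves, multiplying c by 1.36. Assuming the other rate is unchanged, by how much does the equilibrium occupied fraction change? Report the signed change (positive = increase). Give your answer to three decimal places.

0.053

Observed p* = 269/394 = 0.68274.
Balance c(h−p*) = e gives c = e/(0.884 − 0.68274) = 0.213/0.20126 = 1.05833.
New p* = 0.884 − e/c = 0.884 − 0.21300/1.43933 = 0.73601.
Δp* = 0.73601 − 0.68274 = +0.05327.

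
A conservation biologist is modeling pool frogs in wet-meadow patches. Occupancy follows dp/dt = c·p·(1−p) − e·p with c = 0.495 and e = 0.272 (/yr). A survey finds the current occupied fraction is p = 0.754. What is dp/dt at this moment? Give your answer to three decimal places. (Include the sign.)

Colonization term: c·p·(1−p) = 0.495×0.754×0.2460 = 0.09181.
Extinction term: e·p = 0.20509.
dp/dt = 0.09181 − 0.20509 = -0.11327.

-0.113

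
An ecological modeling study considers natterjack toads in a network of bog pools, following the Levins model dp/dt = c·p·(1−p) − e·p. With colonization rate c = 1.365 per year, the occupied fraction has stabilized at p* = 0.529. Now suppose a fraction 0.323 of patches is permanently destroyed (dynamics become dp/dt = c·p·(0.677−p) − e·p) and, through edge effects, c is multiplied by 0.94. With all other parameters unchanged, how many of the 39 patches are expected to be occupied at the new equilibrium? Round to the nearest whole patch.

Balance c(1−p*) = e gives e = 1.365×(1 − 0.52900) = 0.64292.
New p* = 0.677 − e/c = 0.677 − 0.64292/1.28310 = 0.17593.
Expected occupied = 39 × 0.17593 = 6.86 ≈ 7.

7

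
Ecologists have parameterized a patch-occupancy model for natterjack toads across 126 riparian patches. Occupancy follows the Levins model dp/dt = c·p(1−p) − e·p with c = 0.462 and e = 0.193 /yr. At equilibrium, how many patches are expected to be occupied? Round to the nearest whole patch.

73

p* = 1 − e/c = 1 − 0.193/0.462 = 0.5823.
Expected occupied patches = N × p* = 126 × 0.5823 = 73.36 ≈ 73.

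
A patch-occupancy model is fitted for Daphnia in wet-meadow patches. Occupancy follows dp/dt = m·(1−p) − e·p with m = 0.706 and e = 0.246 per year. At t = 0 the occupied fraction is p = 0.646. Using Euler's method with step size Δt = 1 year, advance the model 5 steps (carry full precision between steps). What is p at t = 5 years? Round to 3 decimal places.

Update rule: p ← p + [m·(1−p) − e·p]·Δt with Δt = 1.
step 1: Δp = +0.09101, p = 0.73701
step 2: Δp = +0.00437, p = 0.74138
step 3: Δp = +0.00021, p = 0.74159
step 4: Δp = +0.00001, p = 0.74160
step 5: Δp = +0.00000, p = 0.74160

0.742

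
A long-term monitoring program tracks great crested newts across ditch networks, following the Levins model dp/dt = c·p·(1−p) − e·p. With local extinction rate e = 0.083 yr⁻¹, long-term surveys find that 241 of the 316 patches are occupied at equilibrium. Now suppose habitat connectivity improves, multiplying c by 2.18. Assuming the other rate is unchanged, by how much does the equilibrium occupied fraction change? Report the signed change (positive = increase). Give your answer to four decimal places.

Observed p* = 241/316 = 0.76266.
Balance c(1−p*) = e gives c = e/(1 − 0.76266) = 0.083/0.23734 = 0.34971.
New p* = 1 − e/c = 1 − 0.08300/0.76237 = 0.89113.
Δp* = 0.89113 − 0.76266 = +0.12847.

0.1285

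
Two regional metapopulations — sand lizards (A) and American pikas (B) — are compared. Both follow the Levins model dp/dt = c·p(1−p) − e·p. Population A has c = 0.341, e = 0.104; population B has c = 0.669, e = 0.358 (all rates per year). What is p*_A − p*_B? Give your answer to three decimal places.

0.230

A: p*_A = 1 − 0.104/0.341 = 0.6950.
B: p*_B = 1 − 0.358/0.669 = 0.4649.
p*_A − p*_B = 0.6950 − 0.4649 = 0.2301.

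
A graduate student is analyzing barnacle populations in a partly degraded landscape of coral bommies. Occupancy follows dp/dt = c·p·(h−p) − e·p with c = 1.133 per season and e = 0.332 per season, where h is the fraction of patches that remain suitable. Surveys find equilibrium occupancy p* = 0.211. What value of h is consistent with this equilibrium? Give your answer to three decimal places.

At equilibrium c(h−p*) = e, so h = p* + e/c.
h = 0.211 + 0.332/1.133 = 0.211 + 0.2930 = 0.5040.

0.504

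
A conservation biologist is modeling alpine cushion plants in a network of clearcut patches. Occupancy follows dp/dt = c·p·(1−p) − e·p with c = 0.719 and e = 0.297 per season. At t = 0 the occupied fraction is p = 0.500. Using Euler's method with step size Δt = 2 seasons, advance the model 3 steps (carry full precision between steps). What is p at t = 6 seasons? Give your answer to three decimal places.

0.586

Update rule: p ← p + [c·p·(1−p) − e·p]·Δt with Δt = 2.
  1  |  dp/dt·Δt = +0.062500  |  p_1 = 0.562500
  2  |  dp/dt·Δt = +0.019758  |  p_2 = 0.582258
  3  |  dp/dt·Δt = +0.003909  |  p_3 = 0.586167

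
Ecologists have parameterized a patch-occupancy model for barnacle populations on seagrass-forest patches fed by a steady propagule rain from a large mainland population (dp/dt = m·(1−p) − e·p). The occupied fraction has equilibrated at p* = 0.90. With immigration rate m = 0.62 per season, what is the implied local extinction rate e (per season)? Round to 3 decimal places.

At equilibrium m(1−p*) = e·p*, so e = m(1−p*)/p*.
e = 0.62 × 0.1000 / 0.90 = 0.0689.

0.069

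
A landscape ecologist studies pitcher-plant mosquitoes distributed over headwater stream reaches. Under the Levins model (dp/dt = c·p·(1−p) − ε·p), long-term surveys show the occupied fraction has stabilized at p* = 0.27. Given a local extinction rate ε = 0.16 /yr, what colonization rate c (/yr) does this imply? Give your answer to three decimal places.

0.219

At equilibrium c(1−p*) = ε, so c = ε/(1−p*).
c = 0.16/(1 − 0.27) = 0.16/0.7300 = 0.2192.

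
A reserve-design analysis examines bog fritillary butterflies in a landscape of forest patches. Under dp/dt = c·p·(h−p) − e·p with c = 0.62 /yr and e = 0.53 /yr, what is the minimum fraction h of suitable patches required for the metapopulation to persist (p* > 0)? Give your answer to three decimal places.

0.855

p* = h − e/c is positive only when h > e/c.
h_min = e/c = 0.53/0.62 = 0.8548.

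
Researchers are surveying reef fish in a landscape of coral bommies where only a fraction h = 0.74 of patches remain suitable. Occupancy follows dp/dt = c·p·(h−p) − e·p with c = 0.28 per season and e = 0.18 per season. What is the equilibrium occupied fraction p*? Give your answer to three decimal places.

0.097

Setting dp/dt = 0 and dividing by p* gives c·(h−p*) = e.
So p* = h − e/c = 0.74 − 0.18/0.28 = 0.74 − 0.6429 = 0.0971.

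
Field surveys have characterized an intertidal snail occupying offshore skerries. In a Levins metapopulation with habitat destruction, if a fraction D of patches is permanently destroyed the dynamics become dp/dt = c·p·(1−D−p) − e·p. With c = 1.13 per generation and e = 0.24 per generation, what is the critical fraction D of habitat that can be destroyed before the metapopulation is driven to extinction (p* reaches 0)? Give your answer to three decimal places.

0.788

The nontrivial equilibrium is p* = (1−D) − e/c; extinction occurs when this hits zero.
So D_crit = 1 − e/c = 1 − 0.24/1.13 = 1 − 0.2124 = 0.7876.
This equals the undisturbed p*, a classic result of Lande's extension.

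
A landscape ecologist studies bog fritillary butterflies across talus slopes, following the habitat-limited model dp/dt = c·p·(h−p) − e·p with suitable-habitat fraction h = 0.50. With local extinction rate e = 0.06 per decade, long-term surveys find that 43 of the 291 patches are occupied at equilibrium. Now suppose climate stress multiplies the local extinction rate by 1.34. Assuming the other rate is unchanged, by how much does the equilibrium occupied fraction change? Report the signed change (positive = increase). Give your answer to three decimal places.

Observed p* = 43/291 = 0.14777.
Balance c(h−p*) = e gives c = e/(0.5 − 0.14777) = 0.06/0.35223 = 0.17034.
New p* = 0.5 − e/c = 0.5 − 0.08040/0.17034 = 0.02800.
Δp* = 0.02800 − 0.14777 = -0.11977.

-0.120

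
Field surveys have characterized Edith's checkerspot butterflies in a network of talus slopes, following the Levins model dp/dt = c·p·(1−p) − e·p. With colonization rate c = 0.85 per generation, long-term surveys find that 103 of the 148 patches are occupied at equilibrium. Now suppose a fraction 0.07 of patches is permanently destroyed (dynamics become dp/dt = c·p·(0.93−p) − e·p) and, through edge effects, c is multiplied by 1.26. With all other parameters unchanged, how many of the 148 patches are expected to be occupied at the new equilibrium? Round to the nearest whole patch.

102

Observed p* = 103/148 = 0.69595.
Balance c(1−p*) = e gives e = 0.85×(1 − 0.69595) = 0.25844.
New p* = 0.93 − e/c = 0.93 − 0.25844/1.07100 = 0.68869.
Expected occupied = 148 × 0.68869 = 101.93 ≈ 102.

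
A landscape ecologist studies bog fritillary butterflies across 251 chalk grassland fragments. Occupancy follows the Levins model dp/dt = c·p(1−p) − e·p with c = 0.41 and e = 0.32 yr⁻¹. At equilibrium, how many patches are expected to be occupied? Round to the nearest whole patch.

p* = 1 − e/c = 1 − 0.32/0.41 = 0.2195.
Expected occupied patches = N × p* = 251 × 0.2195 = 55.10 ≈ 55.

55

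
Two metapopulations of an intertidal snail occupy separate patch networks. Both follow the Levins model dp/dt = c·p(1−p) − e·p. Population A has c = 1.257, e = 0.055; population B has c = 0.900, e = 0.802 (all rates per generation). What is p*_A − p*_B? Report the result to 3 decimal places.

A: p*_A = 1 − 0.055/1.257 = 0.9562.
B: p*_B = 1 − 0.802/0.900 = 0.1089.
p*_A − p*_B = 0.9562 − 0.1089 = 0.8474.

0.847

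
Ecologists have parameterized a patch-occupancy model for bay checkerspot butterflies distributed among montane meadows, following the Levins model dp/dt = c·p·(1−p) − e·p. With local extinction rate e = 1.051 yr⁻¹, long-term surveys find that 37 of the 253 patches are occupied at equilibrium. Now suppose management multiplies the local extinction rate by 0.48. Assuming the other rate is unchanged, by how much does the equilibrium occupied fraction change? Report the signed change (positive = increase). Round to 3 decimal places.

Observed p* = 37/253 = 0.14625.
Balance c(1−p*) = e gives c = e/(1 − 0.14625) = 1.051/0.85375 = 1.23104.
New p* = 1 − e/c = 1 − 0.50448/1.23104 = 0.59020.
Δp* = 0.59020 − 0.14625 = +0.44395.

0.444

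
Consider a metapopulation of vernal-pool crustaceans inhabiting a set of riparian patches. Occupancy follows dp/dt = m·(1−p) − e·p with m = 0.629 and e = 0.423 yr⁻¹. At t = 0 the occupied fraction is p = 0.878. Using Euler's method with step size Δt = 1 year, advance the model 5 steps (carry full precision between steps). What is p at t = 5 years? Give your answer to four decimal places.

Update rule: p ← p + [m·(1−p) − e·p]·Δt with Δt = 1.
p: 0.87800 → 0.58334  (Δp = -0.29466)
p: 0.58334 → 0.59867  (Δp = +0.01532)
p: 0.59867 → 0.59787  (Δp = -0.00080)
p: 0.59787 → 0.59791  (Δp = +0.00004)
p: 0.59791 → 0.59791  (Δp = -0.00000)

0.5979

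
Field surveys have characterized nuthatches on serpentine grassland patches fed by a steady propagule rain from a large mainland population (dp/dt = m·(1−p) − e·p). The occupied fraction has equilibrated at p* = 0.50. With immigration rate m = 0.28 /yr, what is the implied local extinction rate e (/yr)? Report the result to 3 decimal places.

0.280

At equilibrium m(1−p*) = e·p*, so e = m(1−p*)/p*.
e = 0.28 × 0.5000 / 0.50 = 0.2800.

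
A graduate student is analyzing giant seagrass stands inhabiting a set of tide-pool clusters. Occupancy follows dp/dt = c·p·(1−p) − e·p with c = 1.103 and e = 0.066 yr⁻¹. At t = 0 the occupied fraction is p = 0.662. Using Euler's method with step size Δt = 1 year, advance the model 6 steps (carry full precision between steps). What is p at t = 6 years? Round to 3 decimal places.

0.940

Update rule: p ← p + [c·p·(1−p) − e·p]·Δt with Δt = 1.
  1  |  dp/dt·Δt = +0.203111  |  p_1 = 0.865111
  2  |  dp/dt·Δt = +0.071616  |  p_2 = 0.936727
  3  |  dp/dt·Δt = +0.003550  |  p_3 = 0.940277
  4  |  dp/dt·Δt = -0.000118  |  p_4 = 0.940159
  5  |  dp/dt·Δt = +0.000004  |  p_5 = 0.940163
  6  |  dp/dt·Δt = -0.000000  |  p_6 = 0.940163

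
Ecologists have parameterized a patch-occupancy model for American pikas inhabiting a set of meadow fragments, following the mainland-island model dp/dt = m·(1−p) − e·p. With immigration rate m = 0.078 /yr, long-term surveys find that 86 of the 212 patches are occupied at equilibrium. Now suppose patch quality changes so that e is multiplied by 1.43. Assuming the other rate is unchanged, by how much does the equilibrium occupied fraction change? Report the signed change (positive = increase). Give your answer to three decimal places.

Observed p* = 86/212 = 0.40566.
Balance m(1−p*) = e·p* gives e = m(1−p*)/p* = 0.078×0.59434/0.40566 = 0.11428.
New p* = m/(m+e) = 0.07800/(0.07800+0.16342) = 0.32309.
Δp* = 0.32309 − 0.40566 = -0.08257.

-0.083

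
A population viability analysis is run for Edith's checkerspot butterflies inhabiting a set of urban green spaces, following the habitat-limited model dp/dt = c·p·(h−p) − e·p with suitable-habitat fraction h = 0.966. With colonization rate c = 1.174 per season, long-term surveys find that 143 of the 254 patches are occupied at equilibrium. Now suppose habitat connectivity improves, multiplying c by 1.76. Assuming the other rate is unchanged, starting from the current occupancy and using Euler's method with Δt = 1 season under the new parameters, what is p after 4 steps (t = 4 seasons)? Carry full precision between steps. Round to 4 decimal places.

0.7327

Observed p* = 143/254 = 0.56299.
Balance c(h−p*) = e gives e = 1.174×(0.966 − 0.56299) = 0.47313.
Starting from p₀ = 0.56299; update p ← p + (dp/dt)·Δt with the new parameters.
t = 1: p = 0.56299 + (+0.20244) = 0.76543
t = 2: p = 0.76543 + (-0.04494) = 0.72049
t = 3: p = 0.72049 + (+0.02460) = 0.74509
t = 4: p = 0.74509 + (-0.01243) = 0.73266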